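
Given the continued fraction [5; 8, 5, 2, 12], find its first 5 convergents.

Using the convergent recurrence p_i = a_i*p_{i-1} + p_{i-2}, q_i = a_i*q_{i-1} + q_{i-2} with p_{-2}=0, p_{-1}=1, q_{-2}=1, q_{-1}=0:
  i=0: a_0=5, p_0 = 5*1 + 0 = 5, q_0 = 5*0 + 1 = 1.
  i=1: a_1=8, p_1 = 8*5 + 1 = 41, q_1 = 8*1 + 0 = 8.
  i=2: a_2=5, p_2 = 5*41 + 5 = 210, q_2 = 5*8 + 1 = 41.
  i=3: a_3=2, p_3 = 2*210 + 41 = 461, q_3 = 2*41 + 8 = 90.
  i=4: a_4=12, p_4 = 12*461 + 210 = 5742, q_4 = 12*90 + 41 = 1121.

5/1, 41/8, 210/41, 461/90, 5742/1121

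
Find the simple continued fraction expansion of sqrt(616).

[24; (1, 4, 1, 1, 6, 1, 1, 4, 1, 48)]

Write x_i = (sqrt(616) + m_i)/d_i with (m_0, d_0) = (0, 1). a_0 = floor(sqrt(616)) = 24, since 24^2 = 576 <= 616 < 625 = 25^2.
Iterate m_{i+1} = d_i*a_i - m_i, d_{i+1} = (616 - m_{i+1}^2)/d_i, a_{i+1} = floor((a_0 + m_{i+1})/d_{i+1}):
  m_1 = 1*24 - 0 = 24, d_1 = (616 - 24^2)/1 = 40/1 = 40, a_1 = floor((24 + 24)/40) = 1.
  m_2 = 40*1 - 24 = 16, d_2 = (616 - 16^2)/40 = 360/40 = 9, a_2 = floor((24 + 16)/9) = 4.
  m_3 = 9*4 - 16 = 20, d_3 = (616 - 20^2)/9 = 216/9 = 24, a_3 = floor((24 + 20)/24) = 1.
  m_4 = 24*1 - 20 = 4, d_4 = (616 - 4^2)/24 = 600/24 = 25, a_4 = floor((24 + 4)/25) = 1.
  m_5 = 25*1 - 4 = 21, d_5 = (616 - 21^2)/25 = 175/25 = 7, a_5 = floor((24 + 21)/7) = 6.
  m_6 = 7*6 - 21 = 21, d_6 = (616 - 21^2)/7 = 175/7 = 25, a_6 = floor((24 + 21)/25) = 1.
  m_7 = 25*1 - 21 = 4, d_7 = (616 - 4^2)/25 = 600/25 = 24, a_7 = floor((24 + 4)/24) = 1.
  m_8 = 24*1 - 4 = 20, d_8 = (616 - 20^2)/24 = 216/24 = 9, a_8 = floor((24 + 20)/9) = 4.
  m_9 = 9*4 - 20 = 16, d_9 = (616 - 16^2)/9 = 360/9 = 40, a_9 = floor((24 + 16)/40) = 1.
  m_10 = 40*1 - 16 = 24, d_10 = (616 - 24^2)/40 = 40/40 = 1, a_10 = floor((24 + 24)/1) = 48.
  m_11 = 1*48 - 24 = 24, d_11 = (616 - 24^2)/1 = 40/1 = 40: (m_11, d_11) = (m_1, d_1) = (24, 40), so from here the quotients repeat a_1, ..., a_10; the period length is 10.
Hence the expansion of sqrt(616) is a_0 = 24 followed by the repeating block 1, 4, 1, 1, 6, 1, 1, 4, 1, 48 (period 10).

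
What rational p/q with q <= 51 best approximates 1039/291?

25/7

Expand x = 1039/291 as a continued fraction with the Euclidean algorithm:
  1039 = 3*291 + 166, so a_0 = 3.
  291 = 1*166 + 125, so a_1 = 1.
  166 = 1*125 + 41, so a_2 = 1.
  125 = 3*41 + 2, so a_3 = 3.
  41 = 20*2 + 1, so a_4 = 20.
  2 = 2*1 + 0, so a_5 = 2.
so x = [3; 1, 1, 3, 20, 2].
Convergents (p_i = a_i*p_{i-1} + p_{i-2}, q_i = a_i*q_{i-1} + q_{i-2} with p_{-2}=0, p_{-1}=1, q_{-2}=1, q_{-1}=0), until the denominator exceeds 51:
  i=0: a_0=3, p_0 = 3*1 + 0 = 3, q_0 = 3*0 + 1 = 1.
  i=1: a_1=1, p_1 = 1*3 + 1 = 4, q_1 = 1*1 + 0 = 1.
  i=2: a_2=1, p_2 = 1*4 + 3 = 7, q_2 = 1*1 + 1 = 2.
  i=3: a_3=3, p_3 = 3*7 + 4 = 25, q_3 = 3*2 + 1 = 7.
  i=4: a_4=20, p_4 = 20*25 + 7 = 507, q_4 = 20*7 + 2 = 142.
q_4 = 142 > 51, so the last convergent with denominator <= 51 is p_3/q_3 = 25/7.
The closest fraction with denominator <= 51 is either p_3/q_3 or the intermediate fraction (k*p_3 + p_2)/(k*q_3 + q_2) with the largest k >= 1 whose denominator stays <= 51; these approach x as k grows, and every other convergent or intermediate fraction in range is farther away.
Largest k: floor((51 - q_2)/q_3) = floor((51 - 2)/7) = 7.
That gives (7*25 + 7)/(7*7 + 2) = 182/51.
Compare the errors: |x - 25/7| = |1039*7 - 25*291|/(291*7) = 2/2037, and |x - 182/51| = |1039*51 - 182*291|/(291*51) = 27/14841.
Cross-multiplying, 2*14841 = 29682 < 54999 = 27*2037, so 2/2037 is smaller: the convergent 25/7 is closer to x than 182/51.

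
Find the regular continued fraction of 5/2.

Run the Euclidean algorithm on 5 and 2; the successive quotients are the partial quotients a_0, a_1, ... (each step inverts the fractional part left over by the previous one):
  5 = 2*2 + 1, so a_0 = 2.
  2 = 2*1 + 0, so a_1 = 2.
The remainder reaches 0 after 2 divisions, so the expansion has 2 partial quotients, read off in order.

[2; 2]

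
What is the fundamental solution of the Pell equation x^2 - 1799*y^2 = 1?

(x, y) = (3024120, 71299)

First expand sqrt(1799) as a continued fraction. With x_i = (sqrt(1799) + m_i)/d_i and (m_0, d_0) = (0, 1): a_0 = floor(sqrt(1799)) = 42, since 42^2 = 1764 <= 1799 < 1849 = 43^2.
Iterate m_{i+1} = d_i*a_i - m_i, d_{i+1} = (1799 - m_{i+1}^2)/d_i, a_{i+1} = floor((a_0 + m_{i+1})/d_{i+1}):
  m_1 = 1*42 - 0 = 42, d_1 = (1799 - 42^2)/1 = 35/1 = 35, a_1 = floor((42 + 42)/35) = 2.
  m_2 = 35*2 - 42 = 28, d_2 = (1799 - 28^2)/35 = 1015/35 = 29, a_2 = floor((42 + 28)/29) = 2.
  m_3 = 29*2 - 28 = 30, d_3 = (1799 - 30^2)/29 = 899/29 = 31, a_3 = floor((42 + 30)/31) = 2.
  m_4 = 31*2 - 30 = 32, d_4 = (1799 - 32^2)/31 = 775/31 = 25, a_4 = floor((42 + 32)/25) = 2.
  m_5 = 25*2 - 32 = 18, d_5 = (1799 - 18^2)/25 = 1475/25 = 59, a_5 = floor((42 + 18)/59) = 1.
  m_6 = 59*1 - 18 = 41, d_6 = (1799 - 41^2)/59 = 118/59 = 2, a_6 = floor((42 + 41)/2) = 41.
  m_7 = 2*41 - 41 = 41, d_7 = (1799 - 41^2)/2 = 118/2 = 59, a_7 = floor((42 + 41)/59) = 1.
  m_8 = 59*1 - 41 = 18, d_8 = (1799 - 18^2)/59 = 1475/59 = 25, a_8 = floor((42 + 18)/25) = 2.
  m_9 = 25*2 - 18 = 32, d_9 = (1799 - 32^2)/25 = 775/25 = 31, a_9 = floor((42 + 32)/31) = 2.
  m_10 = 31*2 - 32 = 30, d_10 = (1799 - 30^2)/31 = 899/31 = 29, a_10 = floor((42 + 30)/29) = 2.
  m_11 = 29*2 - 30 = 28, d_11 = (1799 - 28^2)/29 = 1015/29 = 35, a_11 = floor((42 + 28)/35) = 2.
  m_12 = 35*2 - 28 = 42, d_12 = (1799 - 42^2)/35 = 35/35 = 1, a_12 = floor((42 + 42)/1) = 84.
  m_13 = 1*84 - 42 = 42, d_13 = (1799 - 42^2)/1 = 35/1 = 35: (m_13, d_13) = (m_1, d_1) = (42, 35), so from here the quotients repeat a_1, ..., a_12; the period length is 12.
So sqrt(1799) = [42; (2, 2, 2, 2, 1, 41, 1, 2, 2, 2, 2, 84)] with period length k = 12.
k is even, so the fundamental solution of x^2 - 1799y^2 = 1 is (p_{k-1}, q_{k-1}) = (p_11, q_11); compute convergents through index 11.
Convergents (p_i = a_i*p_{i-1} + p_{i-2}, q_i = a_i*q_{i-1} + q_{i-2} with p_{-2}=0, p_{-1}=1, q_{-2}=1, q_{-1}=0):
  i=0: a_0=42, p_0 = 42*1 + 0 = 42, q_0 = 42*0 + 1 = 1.
  i=1: a_1=2, p_1 = 2*42 + 1 = 85, q_1 = 2*1 + 0 = 2.
  i=2: a_2=2, p_2 = 2*85 + 42 = 212, q_2 = 2*2 + 1 = 5.
  i=3: a_3=2, p_3 = 2*212 + 85 = 509, q_3 = 2*5 + 2 = 12.
  i=4: a_4=2, p_4 = 2*509 + 212 = 1230, q_4 = 2*12 + 5 = 29.
  i=5: a_5=1, p_5 = 1*1230 + 509 = 1739, q_5 = 1*29 + 12 = 41.
  i=6: a_6=41, p_6 = 41*1739 + 1230 = 72529, q_6 = 41*41 + 29 = 1710.
  i=7: a_7=1, p_7 = 1*72529 + 1739 = 74268, q_7 = 1*1710 + 41 = 1751.
  i=8: a_8=2, p_8 = 2*74268 + 72529 = 221065, q_8 = 2*1751 + 1710 = 5212.
  i=9: a_9=2, p_9 = 2*221065 + 74268 = 516398, q_9 = 2*5212 + 1751 = 12175.
  i=10: a_10=2, p_10 = 2*516398 + 221065 = 1253861, q_10 = 2*12175 + 5212 = 29562.
  i=11: a_11=2, p_11 = 2*1253861 + 516398 = 3024120, q_11 = 2*29562 + 12175 = 71299.
Check: 3024120^2 - 1799*71299^2 = 9145301774400 - 9145301774399 = 1, so (x, y) = (3024120, 71299) solves the equation, and by the theorem it is the least positive solution.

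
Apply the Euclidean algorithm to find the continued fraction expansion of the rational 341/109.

Run the Euclidean algorithm on 341 and 109; the successive quotients are the partial quotients a_0, a_1, ... (each step inverts the fractional part left over by the previous one):
  341 = 3*109 + 14, so a_0 = 3.
  109 = 7*14 + 11, so a_1 = 7.
  14 = 1*11 + 3, so a_2 = 1.
  11 = 3*3 + 2, so a_3 = 3.
  3 = 1*2 + 1, so a_4 = 1.
  2 = 2*1 + 0, so a_5 = 2.
The remainder reaches 0 after 6 divisions, so the expansion has 6 partial quotients, read off in order.

[3; 7, 1, 3, 1, 2]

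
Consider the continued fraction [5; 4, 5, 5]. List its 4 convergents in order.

5/1, 21/4, 110/21, 571/109

Using the convergent recurrence p_i = a_i*p_{i-1} + p_{i-2}, q_i = a_i*q_{i-1} + q_{i-2} with p_{-2}=0, p_{-1}=1, q_{-2}=1, q_{-1}=0:
  i=0: a_0=5, p_0 = 5*1 + 0 = 5, q_0 = 5*0 + 1 = 1.
  i=1: a_1=4, p_1 = 4*5 + 1 = 21, q_1 = 4*1 + 0 = 4.
  i=2: a_2=5, p_2 = 5*21 + 5 = 110, q_2 = 5*4 + 1 = 21.
  i=3: a_3=5, p_3 = 5*110 + 21 = 571, q_3 = 5*21 + 4 = 109.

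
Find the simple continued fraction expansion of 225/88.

[2; 1, 1, 3, 1, 9]

Run the Euclidean algorithm on 225 and 88; the successive quotients are the partial quotients a_0, a_1, ... (each step inverts the fractional part left over by the previous one):
  225 = 2*88 + 49, so a_0 = 2.
  88 = 1*49 + 39, so a_1 = 1.
  49 = 1*39 + 10, so a_2 = 1.
  39 = 3*10 + 9, so a_3 = 3.
  10 = 1*9 + 1, so a_4 = 1.
  9 = 9*1 + 0, so a_5 = 9.
The remainder reaches 0 after 6 divisions, so the expansion has 6 partial quotients, read off in order.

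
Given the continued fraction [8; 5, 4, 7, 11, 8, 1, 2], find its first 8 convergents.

Using the convergent recurrence p_i = a_i*p_{i-1} + p_{i-2}, q_i = a_i*q_{i-1} + q_{i-2} with p_{-2}=0, p_{-1}=1, q_{-2}=1, q_{-1}=0:
  i=0: a_0=8, p_0 = 8*1 + 0 = 8, q_0 = 8*0 + 1 = 1.
  i=1: a_1=5, p_1 = 5*8 + 1 = 41, q_1 = 5*1 + 0 = 5.
  i=2: a_2=4, p_2 = 4*41 + 8 = 172, q_2 = 4*5 + 1 = 21.
  i=3: a_3=7, p_3 = 7*172 + 41 = 1245, q_3 = 7*21 + 5 = 152.
  i=4: a_4=11, p_4 = 11*1245 + 172 = 13867, q_4 = 11*152 + 21 = 1693.
  i=5: a_5=8, p_5 = 8*13867 + 1245 = 112181, q_5 = 8*1693 + 152 = 13696.
  i=6: a_6=1, p_6 = 1*112181 + 13867 = 126048, q_6 = 1*13696 + 1693 = 15389.
  i=7: a_7=2, p_7 = 2*126048 + 112181 = 364277, q_7 = 2*15389 + 13696 = 44474.

8/1, 41/5, 172/21, 1245/152, 13867/1693, 112181/13696, 126048/15389, 364277/44474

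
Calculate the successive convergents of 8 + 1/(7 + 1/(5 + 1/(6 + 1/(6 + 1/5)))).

Using the convergent recurrence p_i = a_i*p_{i-1} + p_{i-2}, q_i = a_i*q_{i-1} + q_{i-2} with p_{-2}=0, p_{-1}=1, q_{-2}=1, q_{-1}=0:
  i=0: a_0=8, p_0 = 8*1 + 0 = 8, q_0 = 8*0 + 1 = 1.
  i=1: a_1=7, p_1 = 7*8 + 1 = 57, q_1 = 7*1 + 0 = 7.
  i=2: a_2=5, p_2 = 5*57 + 8 = 293, q_2 = 5*7 + 1 = 36.
  i=3: a_3=6, p_3 = 6*293 + 57 = 1815, q_3 = 6*36 + 7 = 223.
  i=4: a_4=6, p_4 = 6*1815 + 293 = 11183, q_4 = 6*223 + 36 = 1374.
  i=5: a_5=5, p_5 = 5*11183 + 1815 = 57730, q_5 = 5*1374 + 223 = 7093.

8/1, 57/7, 293/36, 1815/223, 11183/1374, 57730/7093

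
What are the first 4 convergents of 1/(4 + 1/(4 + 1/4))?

Using the convergent recurrence p_i = a_i*p_{i-1} + p_{i-2}, q_i = a_i*q_{i-1} + q_{i-2} with p_{-2}=0, p_{-1}=1, q_{-2}=1, q_{-1}=0:
  i=0: a_0=0, p_0 = 0*1 + 0 = 0, q_0 = 0*0 + 1 = 1.
  i=1: a_1=4, p_1 = 4*0 + 1 = 1, q_1 = 4*1 + 0 = 4.
  i=2: a_2=4, p_2 = 4*1 + 0 = 4, q_2 = 4*4 + 1 = 17.
  i=3: a_3=4, p_3 = 4*4 + 1 = 17, q_3 = 4*17 + 4 = 72.

0/1, 1/4, 4/17, 17/72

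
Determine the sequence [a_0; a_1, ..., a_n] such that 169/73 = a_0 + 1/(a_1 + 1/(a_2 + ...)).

Run the Euclidean algorithm on 169 and 73; the successive quotients are the partial quotients a_0, a_1, ... (each step inverts the fractional part left over by the previous one):
  169 = 2*73 + 23, so a_0 = 2.
  73 = 3*23 + 4, so a_1 = 3.
  23 = 5*4 + 3, so a_2 = 5.
  4 = 1*3 + 1, so a_3 = 1.
  3 = 3*1 + 0, so a_4 = 3.
The remainder reaches 0 after 5 divisions, so the expansion has 5 partial quotients, read off in order.

[2; 3, 5, 1, 3]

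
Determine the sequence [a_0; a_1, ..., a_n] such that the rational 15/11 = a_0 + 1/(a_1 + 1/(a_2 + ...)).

[1; 2, 1, 3]

Run the Euclidean algorithm on 15 and 11; the successive quotients are the partial quotients a_0, a_1, ... (each step inverts the fractional part left over by the previous one):
  15 = 1*11 + 4, so a_0 = 1.
  11 = 2*4 + 3, so a_1 = 2.
  4 = 1*3 + 1, so a_2 = 1.
  3 = 3*1 + 0, so a_3 = 3.
The remainder reaches 0 after 4 divisions, so the expansion has 4 partial quotients, read off in order.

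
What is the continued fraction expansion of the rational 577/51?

Run the Euclidean algorithm on 577 and 51; the successive quotients are the partial quotients a_0, a_1, ... (each step inverts the fractional part left over by the previous one):
  577 = 11*51 + 16, so a_0 = 11.
  51 = 3*16 + 3, so a_1 = 3.
  16 = 5*3 + 1, so a_2 = 5.
  3 = 3*1 + 0, so a_3 = 3.
The remainder reaches 0 after 4 divisions, so the expansion has 4 partial quotients, read off in order.

[11; 3, 5, 3]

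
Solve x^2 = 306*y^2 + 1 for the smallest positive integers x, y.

(x, y) = (35, 2)

First expand sqrt(306) as a continued fraction. With x_i = (sqrt(306) + m_i)/d_i and (m_0, d_0) = (0, 1): a_0 = floor(sqrt(306)) = 17, since 17^2 = 289 <= 306 < 324 = 18^2.
Iterate m_{i+1} = d_i*a_i - m_i, d_{i+1} = (306 - m_{i+1}^2)/d_i, a_{i+1} = floor((a_0 + m_{i+1})/d_{i+1}):
  m_1 = 1*17 - 0 = 17, d_1 = (306 - 17^2)/1 = 17/1 = 17, a_1 = floor((17 + 17)/17) = 2.
  m_2 = 17*2 - 17 = 17, d_2 = (306 - 17^2)/17 = 17/17 = 1, a_2 = floor((17 + 17)/1) = 34.
  m_3 = 1*34 - 17 = 17, d_3 = (306 - 17^2)/1 = 17/1 = 17: (m_3, d_3) = (m_1, d_1) = (17, 17), so from here the quotients repeat a_1, a_2; the period length is 2.
So sqrt(306) = [17; (2, 34)] with period length k = 2.
k is even, so the fundamental solution of x^2 - 306y^2 = 1 is (p_{k-1}, q_{k-1}) = (p_1, q_1); compute convergents through index 1.
Convergents (p_i = a_i*p_{i-1} + p_{i-2}, q_i = a_i*q_{i-1} + q_{i-2} with p_{-2}=0, p_{-1}=1, q_{-2}=1, q_{-1}=0):
  i=0: a_0=17, p_0 = 17*1 + 0 = 17, q_0 = 17*0 + 1 = 1.
  i=1: a_1=2, p_1 = 2*17 + 1 = 35, q_1 = 2*1 + 0 = 2.
Check: 35^2 - 306*2^2 = 1225 - 1224 = 1, so (x, y) = (35, 2) solves the equation, and by the theorem it is the least positive solution.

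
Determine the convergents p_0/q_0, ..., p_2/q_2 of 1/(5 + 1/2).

0/1, 1/5, 2/11

Using the convergent recurrence p_i = a_i*p_{i-1} + p_{i-2}, q_i = a_i*q_{i-1} + q_{i-2} with p_{-2}=0, p_{-1}=1, q_{-2}=1, q_{-1}=0:
  i=0: a_0=0, p_0 = 0*1 + 0 = 0, q_0 = 0*0 + 1 = 1.
  i=1: a_1=5, p_1 = 5*0 + 1 = 1, q_1 = 5*1 + 0 = 5.
  i=2: a_2=2, p_2 = 2*1 + 0 = 2, q_2 = 2*5 + 1 = 11.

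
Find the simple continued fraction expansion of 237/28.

[8; 2, 6, 2]

Run the Euclidean algorithm on 237 and 28; the successive quotients are the partial quotients a_0, a_1, ... (each step inverts the fractional part left over by the previous one):
  237 = 8*28 + 13, so a_0 = 8.
  28 = 2*13 + 2, so a_1 = 2.
  13 = 6*2 + 1, so a_2 = 6.
  2 = 2*1 + 0, so a_3 = 2.
The remainder reaches 0 after 4 divisions, so the expansion has 4 partial quotients, read off in order.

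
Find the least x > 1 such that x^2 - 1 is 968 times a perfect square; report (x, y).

(x, y) = (19601, 630)

First expand sqrt(968) as a continued fraction. With x_i = (sqrt(968) + m_i)/d_i and (m_0, d_0) = (0, 1): a_0 = floor(sqrt(968)) = 31, since 31^2 = 961 <= 968 < 1024 = 32^2.
Iterate m_{i+1} = d_i*a_i - m_i, d_{i+1} = (968 - m_{i+1}^2)/d_i, a_{i+1} = floor((a_0 + m_{i+1})/d_{i+1}):
  m_1 = 1*31 - 0 = 31, d_1 = (968 - 31^2)/1 = 7/1 = 7, a_1 = floor((31 + 31)/7) = 8.
  m_2 = 7*8 - 31 = 25, d_2 = (968 - 25^2)/7 = 343/7 = 49, a_2 = floor((31 + 25)/49) = 1.
  m_3 = 49*1 - 25 = 24, d_3 = (968 - 24^2)/49 = 392/49 = 8, a_3 = floor((31 + 24)/8) = 6.
  m_4 = 8*6 - 24 = 24, d_4 = (968 - 24^2)/8 = 392/8 = 49, a_4 = floor((31 + 24)/49) = 1.
  m_5 = 49*1 - 24 = 25, d_5 = (968 - 25^2)/49 = 343/49 = 7, a_5 = floor((31 + 25)/7) = 8.
  m_6 = 7*8 - 25 = 31, d_6 = (968 - 31^2)/7 = 7/7 = 1, a_6 = floor((31 + 31)/1) = 62.
  m_7 = 1*62 - 31 = 31, d_7 = (968 - 31^2)/1 = 7/1 = 7: (m_7, d_7) = (m_1, d_1) = (31, 7), so from here the quotients repeat a_1, ..., a_6; the period length is 6.
So sqrt(968) = [31; (8, 1, 6, 1, 8, 62)] with period length k = 6.
k is even, so the fundamental solution of x^2 - 968y^2 = 1 is (p_{k-1}, q_{k-1}) = (p_5, q_5); compute convergents through index 5.
Convergents (p_i = a_i*p_{i-1} + p_{i-2}, q_i = a_i*q_{i-1} + q_{i-2} with p_{-2}=0, p_{-1}=1, q_{-2}=1, q_{-1}=0):
  i=0: a_0=31, p_0 = 31*1 + 0 = 31, q_0 = 31*0 + 1 = 1.
  i=1: a_1=8, p_1 = 8*31 + 1 = 249, q_1 = 8*1 + 0 = 8.
  i=2: a_2=1, p_2 = 1*249 + 31 = 280, q_2 = 1*8 + 1 = 9.
  i=3: a_3=6, p_3 = 6*280 + 249 = 1929, q_3 = 6*9 + 8 = 62.
  i=4: a_4=1, p_4 = 1*1929 + 280 = 2209, q_4 = 1*62 + 9 = 71.
  i=5: a_5=8, p_5 = 8*2209 + 1929 = 19601, q_5 = 8*71 + 62 = 630.
Check: 19601^2 - 968*630^2 = 384199201 - 384199200 = 1, so (x, y) = (19601, 630) solves the equation, and by the theorem it is the least positive solution.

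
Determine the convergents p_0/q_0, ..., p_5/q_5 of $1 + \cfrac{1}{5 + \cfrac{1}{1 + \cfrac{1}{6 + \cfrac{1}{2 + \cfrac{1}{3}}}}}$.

Using the convergent recurrence p_i = a_i*p_{i-1} + p_{i-2}, q_i = a_i*q_{i-1} + q_{i-2} with p_{-2}=0, p_{-1}=1, q_{-2}=1, q_{-1}=0:
  i=0: a_0=1, p_0 = 1*1 + 0 = 1, q_0 = 1*0 + 1 = 1.
  i=1: a_1=5, p_1 = 5*1 + 1 = 6, q_1 = 5*1 + 0 = 5.
  i=2: a_2=1, p_2 = 1*6 + 1 = 7, q_2 = 1*5 + 1 = 6.
  i=3: a_3=6, p_3 = 6*7 + 6 = 48, q_3 = 6*6 + 5 = 41.
  i=4: a_4=2, p_4 = 2*48 + 7 = 103, q_4 = 2*41 + 6 = 88.
  i=5: a_5=3, p_5 = 3*103 + 48 = 357, q_5 = 3*88 + 41 = 305.

1/1, 6/5, 7/6, 48/41, 103/88, 357/305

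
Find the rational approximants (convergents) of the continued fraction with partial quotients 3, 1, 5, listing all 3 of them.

Using the convergent recurrence p_i = a_i*p_{i-1} + p_{i-2}, q_i = a_i*q_{i-1} + q_{i-2} with p_{-2}=0, p_{-1}=1, q_{-2}=1, q_{-1}=0:
  i=0: a_0=3, p_0 = 3*1 + 0 = 3, q_0 = 3*0 + 1 = 1.
  i=1: a_1=1, p_1 = 1*3 + 1 = 4, q_1 = 1*1 + 0 = 1.
  i=2: a_2=5, p_2 = 5*4 + 3 = 23, q_2 = 5*1 + 1 = 6.

3/1, 4/1, 23/6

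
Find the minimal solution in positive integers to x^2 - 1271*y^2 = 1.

First expand sqrt(1271) as a continued fraction. With x_i = (sqrt(1271) + m_i)/d_i and (m_0, d_0) = (0, 1): a_0 = floor(sqrt(1271)) = 35, since 35^2 = 1225 <= 1271 < 1296 = 36^2.
Iterate m_{i+1} = d_i*a_i - m_i, d_{i+1} = (1271 - m_{i+1}^2)/d_i, a_{i+1} = floor((a_0 + m_{i+1})/d_{i+1}):
  m_1 = 1*35 - 0 = 35, d_1 = (1271 - 35^2)/1 = 46/1 = 46, a_1 = floor((35 + 35)/46) = 1.
  m_2 = 46*1 - 35 = 11, d_2 = (1271 - 11^2)/46 = 1150/46 = 25, a_2 = floor((35 + 11)/25) = 1.
  m_3 = 25*1 - 11 = 14, d_3 = (1271 - 14^2)/25 = 1075/25 = 43, a_3 = floor((35 + 14)/43) = 1.
  m_4 = 43*1 - 14 = 29, d_4 = (1271 - 29^2)/43 = 430/43 = 10, a_4 = floor((35 + 29)/10) = 6.
  m_5 = 10*6 - 29 = 31, d_5 = (1271 - 31^2)/10 = 310/10 = 31, a_5 = floor((35 + 31)/31) = 2.
  m_6 = 31*2 - 31 = 31, d_6 = (1271 - 31^2)/31 = 310/31 = 10, a_6 = floor((35 + 31)/10) = 6.
  m_7 = 10*6 - 31 = 29, d_7 = (1271 - 29^2)/10 = 430/10 = 43, a_7 = floor((35 + 29)/43) = 1.
  m_8 = 43*1 - 29 = 14, d_8 = (1271 - 14^2)/43 = 1075/43 = 25, a_8 = floor((35 + 14)/25) = 1.
  m_9 = 25*1 - 14 = 11, d_9 = (1271 - 11^2)/25 = 1150/25 = 46, a_9 = floor((35 + 11)/46) = 1.
  m_10 = 46*1 - 11 = 35, d_10 = (1271 - 35^2)/46 = 46/46 = 1, a_10 = floor((35 + 35)/1) = 70.
  m_11 = 1*70 - 35 = 35, d_11 = (1271 - 35^2)/1 = 46/1 = 46: (m_11, d_11) = (m_1, d_1) = (35, 46), so from here the quotients repeat a_1, ..., a_10; the period length is 10.
So sqrt(1271) = [35; (1, 1, 1, 6, 2, 6, 1, 1, 1, 70)] with period length k = 10.
k is even, so the fundamental solution of x^2 - 1271y^2 = 1 is (p_{k-1}, q_{k-1}) = (p_9, q_9); compute convergents through index 9.
Convergents (p_i = a_i*p_{i-1} + p_{i-2}, q_i = a_i*q_{i-1} + q_{i-2} with p_{-2}=0, p_{-1}=1, q_{-2}=1, q_{-1}=0):
  i=0: a_0=35, p_0 = 35*1 + 0 = 35, q_0 = 35*0 + 1 = 1.
  i=1: a_1=1, p_1 = 1*35 + 1 = 36, q_1 = 1*1 + 0 = 1.
  i=2: a_2=1, p_2 = 1*36 + 35 = 71, q_2 = 1*1 + 1 = 2.
  i=3: a_3=1, p_3 = 1*71 + 36 = 107, q_3 = 1*2 + 1 = 3.
  i=4: a_4=6, p_4 = 6*107 + 71 = 713, q_4 = 6*3 + 2 = 20.
  i=5: a_5=2, p_5 = 2*713 + 107 = 1533, q_5 = 2*20 + 3 = 43.
  i=6: a_6=6, p_6 = 6*1533 + 713 = 9911, q_6 = 6*43 + 20 = 278.
  i=7: a_7=1, p_7 = 1*9911 + 1533 = 11444, q_7 = 1*278 + 43 = 321.
  i=8: a_8=1, p_8 = 1*11444 + 9911 = 21355, q_8 = 1*321 + 278 = 599.
  i=9: a_9=1, p_9 = 1*21355 + 11444 = 32799, q_9 = 1*599 + 321 = 920.
Check: 32799^2 - 1271*920^2 = 1075774401 - 1075774400 = 1, so (x, y) = (32799, 920) solves the equation, and by the theorem it is the least positive solution.

(x, y) = (32799, 920)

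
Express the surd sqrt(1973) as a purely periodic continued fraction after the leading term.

Write x_i = (sqrt(1973) + m_i)/d_i with (m_0, d_0) = (0, 1). a_0 = floor(sqrt(1973)) = 44, since 44^2 = 1936 <= 1973 < 2025 = 45^2.
Iterate m_{i+1} = d_i*a_i - m_i, d_{i+1} = (1973 - m_{i+1}^2)/d_i, a_{i+1} = floor((a_0 + m_{i+1})/d_{i+1}):
  m_1 = 1*44 - 0 = 44, d_1 = (1973 - 44^2)/1 = 37/1 = 37, a_1 = floor((44 + 44)/37) = 2.
  m_2 = 37*2 - 44 = 30, d_2 = (1973 - 30^2)/37 = 1073/37 = 29, a_2 = floor((44 + 30)/29) = 2.
  m_3 = 29*2 - 30 = 28, d_3 = (1973 - 28^2)/29 = 1189/29 = 41, a_3 = floor((44 + 28)/41) = 1.
  m_4 = 41*1 - 28 = 13, d_4 = (1973 - 13^2)/41 = 1804/41 = 44, a_4 = floor((44 + 13)/44) = 1.
  m_5 = 44*1 - 13 = 31, d_5 = (1973 - 31^2)/44 = 1012/44 = 23, a_5 = floor((44 + 31)/23) = 3.
  m_6 = 23*3 - 31 = 38, d_6 = (1973 - 38^2)/23 = 529/23 = 23, a_6 = floor((44 + 38)/23) = 3.
  m_7 = 23*3 - 38 = 31, d_7 = (1973 - 31^2)/23 = 1012/23 = 44, a_7 = floor((44 + 31)/44) = 1.
  m_8 = 44*1 - 31 = 13, d_8 = (1973 - 13^2)/44 = 1804/44 = 41, a_8 = floor((44 + 13)/41) = 1.
  m_9 = 41*1 - 13 = 28, d_9 = (1973 - 28^2)/41 = 1189/41 = 29, a_9 = floor((44 + 28)/29) = 2.
  m_10 = 29*2 - 28 = 30, d_10 = (1973 - 30^2)/29 = 1073/29 = 37, a_10 = floor((44 + 30)/37) = 2.
  m_11 = 37*2 - 30 = 44, d_11 = (1973 - 44^2)/37 = 37/37 = 1, a_11 = floor((44 + 44)/1) = 88.
  m_12 = 1*88 - 44 = 44, d_12 = (1973 - 44^2)/1 = 37/1 = 37: (m_12, d_12) = (m_1, d_1) = (44, 37), so from here the quotients repeat a_1, ..., a_11; the period length is 11.
Hence the expansion of sqrt(1973) is a_0 = 44 followed by the repeating block 2, 2, 1, 1, 3, 3, 1, 1, 2, 2, 88 (period 11).

[44; (2, 2, 1, 1, 3, 3, 1, 1, 2, 2, 88)]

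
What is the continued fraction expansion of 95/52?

[1; 1, 4, 1, 3, 2]

Run the Euclidean algorithm on 95 and 52; the successive quotients are the partial quotients a_0, a_1, ... (each step inverts the fractional part left over by the previous one):
  95 = 1*52 + 43, so a_0 = 1.
  52 = 1*43 + 9, so a_1 = 1.
  43 = 4*9 + 7, so a_2 = 4.
  9 = 1*7 + 2, so a_3 = 1.
  7 = 3*2 + 1, so a_4 = 3.
  2 = 2*1 + 0, so a_5 = 2.
The remainder reaches 0 after 6 divisions, so the expansion has 6 partial quotients, read off in order.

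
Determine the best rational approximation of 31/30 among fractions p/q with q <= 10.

1/1

Expand x = 31/30 as a continued fraction with the Euclidean algorithm:
  31 = 1*30 + 1, so a_0 = 1.
  30 = 30*1 + 0, so a_1 = 30.
so x = [1; 30].
Convergents (p_i = a_i*p_{i-1} + p_{i-2}, q_i = a_i*q_{i-1} + q_{i-2} with p_{-2}=0, p_{-1}=1, q_{-2}=1, q_{-1}=0), until the denominator exceeds 10:
  i=0: a_0=1, p_0 = 1*1 + 0 = 1, q_0 = 1*0 + 1 = 1.
  i=1: a_1=30, p_1 = 30*1 + 1 = 31, q_1 = 30*1 + 0 = 30.
q_1 = 30 > 10, so the last convergent with denominator <= 10 is p_0/q_0 = 1/1.
The closest fraction with denominator <= 10 is either p_0/q_0 or the intermediate fraction (k*p_0 + p_{-1})/(k*q_0 + q_{-1}) with the largest k >= 1 whose denominator stays <= 10; these approach x as k grows, and every other convergent or intermediate fraction in range is farther away.
Largest k: floor((10 - q_{-1})/q_0) = floor((10 - 0)/1) = 10 (using the seeds p_{-1} = 1, q_{-1} = 0).
That gives (10*1 + 1)/(10*1 + 0) = 11/10.
Compare the errors: |x - 1/1| = |31*1 - 1*30|/(30*1) = 1/30, and |x - 11/10| = |31*10 - 11*30|/(30*10) = 20/300.
Cross-multiplying, 1*300 = 300 < 600 = 20*30, so 1/30 is smaller: the convergent 1/1 is closer to x than 11/10.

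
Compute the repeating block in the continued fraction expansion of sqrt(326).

Write x_i = (sqrt(326) + m_i)/d_i with (m_0, d_0) = (0, 1). a_0 = floor(sqrt(326)) = 18, since 18^2 = 324 <= 326 < 361 = 19^2.
Iterate m_{i+1} = d_i*a_i - m_i, d_{i+1} = (326 - m_{i+1}^2)/d_i, a_{i+1} = floor((a_0 + m_{i+1})/d_{i+1}):
  m_1 = 1*18 - 0 = 18, d_1 = (326 - 18^2)/1 = 2/1 = 2, a_1 = floor((18 + 18)/2) = 18.
  m_2 = 2*18 - 18 = 18, d_2 = (326 - 18^2)/2 = 2/2 = 1, a_2 = floor((18 + 18)/1) = 36.
  m_3 = 1*36 - 18 = 18, d_3 = (326 - 18^2)/1 = 2/1 = 2: (m_3, d_3) = (m_1, d_1) = (18, 2), so from here the quotients repeat a_1, a_2; the period length is 2.
Hence the expansion of sqrt(326) is a_0 = 18 followed by the repeating block 18, 36 (period 2).

[18; (18, 36)]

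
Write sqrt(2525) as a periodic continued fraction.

Write x_i = (sqrt(2525) + m_i)/d_i with (m_0, d_0) = (0, 1). a_0 = floor(sqrt(2525)) = 50, since 50^2 = 2500 <= 2525 < 2601 = 51^2.
Iterate m_{i+1} = d_i*a_i - m_i, d_{i+1} = (2525 - m_{i+1}^2)/d_i, a_{i+1} = floor((a_0 + m_{i+1})/d_{i+1}):
  m_1 = 1*50 - 0 = 50, d_1 = (2525 - 50^2)/1 = 25/1 = 25, a_1 = floor((50 + 50)/25) = 4.
  m_2 = 25*4 - 50 = 50, d_2 = (2525 - 50^2)/25 = 25/25 = 1, a_2 = floor((50 + 50)/1) = 100.
  m_3 = 1*100 - 50 = 50, d_3 = (2525 - 50^2)/1 = 25/1 = 25: (m_3, d_3) = (m_1, d_1) = (50, 25), so from here the quotients repeat a_1, a_2; the period length is 2.
Hence the expansion of sqrt(2525) is a_0 = 50 followed by the repeating block 4, 100 (period 2).

[50; (4, 100)]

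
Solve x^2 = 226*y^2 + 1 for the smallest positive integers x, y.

First expand sqrt(226) as a continued fraction. With x_i = (sqrt(226) + m_i)/d_i and (m_0, d_0) = (0, 1): a_0 = floor(sqrt(226)) = 15, since 15^2 = 225 <= 226 < 256 = 16^2.
Iterate m_{i+1} = d_i*a_i - m_i, d_{i+1} = (226 - m_{i+1}^2)/d_i, a_{i+1} = floor((a_0 + m_{i+1})/d_{i+1}):
  m_1 = 1*15 - 0 = 15, d_1 = (226 - 15^2)/1 = 1/1 = 1, a_1 = floor((15 + 15)/1) = 30.
  m_2 = 1*30 - 15 = 15, d_2 = (226 - 15^2)/1 = 1/1 = 1: (m_2, d_2) = (m_1, d_1) = (15, 1), so from here the quotient a_1 repeats; the period length is 1.
So sqrt(226) = [15; (30)] with period length k = 1.
k is odd, so (p_{k-1}, q_{k-1}) only solves x^2 - 226y^2 = -1 and the fundamental solution of x^2 - 226y^2 = 1 is (p_{2k-1}, q_{2k-1}) = (p_1, q_1); compute convergents through index 1, running through the period twice.
Convergents (p_i = a_i*p_{i-1} + p_{i-2}, q_i = a_i*q_{i-1} + q_{i-2} with p_{-2}=0, p_{-1}=1, q_{-2}=1, q_{-1}=0):
  i=0: a_0=15, p_0 = 15*1 + 0 = 15, q_0 = 15*0 + 1 = 1.
  i=1: a_1=30, p_1 = 30*15 + 1 = 451, q_1 = 30*1 + 0 = 30.
Indeed p_0^2 - 226*q_0^2 = 225 - 226 = -1, not +1.
Check: 451^2 - 226*30^2 = 203401 - 203400 = 1, so (x, y) = (451, 30) solves the equation, and by the theorem it is the least positive solution.

(x, y) = (451, 30)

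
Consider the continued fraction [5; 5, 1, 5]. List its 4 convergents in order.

5/1, 26/5, 31/6, 181/35

Using the convergent recurrence p_i = a_i*p_{i-1} + p_{i-2}, q_i = a_i*q_{i-1} + q_{i-2} with p_{-2}=0, p_{-1}=1, q_{-2}=1, q_{-1}=0:
  i=0: a_0=5, p_0 = 5*1 + 0 = 5, q_0 = 5*0 + 1 = 1.
  i=1: a_1=5, p_1 = 5*5 + 1 = 26, q_1 = 5*1 + 0 = 5.
  i=2: a_2=1, p_2 = 1*26 + 5 = 31, q_2 = 1*5 + 1 = 6.
  i=3: a_3=5, p_3 = 5*31 + 26 = 181, q_3 = 5*6 + 5 = 35.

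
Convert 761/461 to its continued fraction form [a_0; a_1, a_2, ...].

Run the Euclidean algorithm on 761 and 461; the successive quotients are the partial quotients a_0, a_1, ... (each step inverts the fractional part left over by the previous one):
  761 = 1*461 + 300, so a_0 = 1.
  461 = 1*300 + 161, so a_1 = 1.
  300 = 1*161 + 139, so a_2 = 1.
  161 = 1*139 + 22, so a_3 = 1.
  139 = 6*22 + 7, so a_4 = 6.
  22 = 3*7 + 1, so a_5 = 3.
  7 = 7*1 + 0, so a_6 = 7.
The remainder reaches 0 after 7 divisions, so the expansion has 7 partial quotients, read off in order.

[1; 1, 1, 1, 6, 3, 7]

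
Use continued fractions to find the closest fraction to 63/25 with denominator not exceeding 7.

Expand x = 63/25 as a continued fraction with the Euclidean algorithm:
  63 = 2*25 + 13, so a_0 = 2.
  25 = 1*13 + 12, so a_1 = 1.
  13 = 1*12 + 1, so a_2 = 1.
  12 = 12*1 + 0, so a_3 = 12.
so x = [2; 1, 1, 12].
Convergents (p_i = a_i*p_{i-1} + p_{i-2}, q_i = a_i*q_{i-1} + q_{i-2} with p_{-2}=0, p_{-1}=1, q_{-2}=1, q_{-1}=0), until the denominator exceeds 7:
  i=0: a_0=2, p_0 = 2*1 + 0 = 2, q_0 = 2*0 + 1 = 1.
  i=1: a_1=1, p_1 = 1*2 + 1 = 3, q_1 = 1*1 + 0 = 1.
  i=2: a_2=1, p_2 = 1*3 + 2 = 5, q_2 = 1*1 + 1 = 2.
  i=3: a_3=12, p_3 = 12*5 + 3 = 63, q_3 = 12*2 + 1 = 25.
q_3 = 25 > 7, so the last convergent with denominator <= 7 is p_2/q_2 = 5/2.
The closest fraction with denominator <= 7 is either p_2/q_2 or the intermediate fraction (k*p_2 + p_1)/(k*q_2 + q_1) with the largest k >= 1 whose denominator stays <= 7; these approach x as k grows, and every other convergent or intermediate fraction in range is farther away.
Largest k: floor((7 - q_1)/q_2) = floor((7 - 1)/2) = 3.
That gives (3*5 + 3)/(3*2 + 1) = 18/7.
Compare the errors: |x - 5/2| = |63*2 - 5*25|/(25*2) = 1/50, and |x - 18/7| = |63*7 - 18*25|/(25*7) = 9/175.
Cross-multiplying, 1*175 = 175 < 450 = 9*50, so 1/50 is smaller: the convergent 5/2 is closer to x than 18/7.

5/2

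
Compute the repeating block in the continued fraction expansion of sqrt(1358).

Write x_i = (sqrt(1358) + m_i)/d_i with (m_0, d_0) = (0, 1). a_0 = floor(sqrt(1358)) = 36, since 36^2 = 1296 <= 1358 < 1369 = 37^2.
Iterate m_{i+1} = d_i*a_i - m_i, d_{i+1} = (1358 - m_{i+1}^2)/d_i, a_{i+1} = floor((a_0 + m_{i+1})/d_{i+1}):
  m_1 = 1*36 - 0 = 36, d_1 = (1358 - 36^2)/1 = 62/1 = 62, a_1 = floor((36 + 36)/62) = 1.
  m_2 = 62*1 - 36 = 26, d_2 = (1358 - 26^2)/62 = 682/62 = 11, a_2 = floor((36 + 26)/11) = 5.
  m_3 = 11*5 - 26 = 29, d_3 = (1358 - 29^2)/11 = 517/11 = 47, a_3 = floor((36 + 29)/47) = 1.
  m_4 = 47*1 - 29 = 18, d_4 = (1358 - 18^2)/47 = 1034/47 = 22, a_4 = floor((36 + 18)/22) = 2.
  m_5 = 22*2 - 18 = 26, d_5 = (1358 - 26^2)/22 = 682/22 = 31, a_5 = floor((36 + 26)/31) = 2.
  m_6 = 31*2 - 26 = 36, d_6 = (1358 - 36^2)/31 = 62/31 = 2, a_6 = floor((36 + 36)/2) = 36.
  m_7 = 2*36 - 36 = 36, d_7 = (1358 - 36^2)/2 = 62/2 = 31, a_7 = floor((36 + 36)/31) = 2.
  m_8 = 31*2 - 36 = 26, d_8 = (1358 - 26^2)/31 = 682/31 = 22, a_8 = floor((36 + 26)/22) = 2.
  m_9 = 22*2 - 26 = 18, d_9 = (1358 - 18^2)/22 = 1034/22 = 47, a_9 = floor((36 + 18)/47) = 1.
  m_10 = 47*1 - 18 = 29, d_10 = (1358 - 29^2)/47 = 517/47 = 11, a_10 = floor((36 + 29)/11) = 5.
  m_11 = 11*5 - 29 = 26, d_11 = (1358 - 26^2)/11 = 682/11 = 62, a_11 = floor((36 + 26)/62) = 1.
  m_12 = 62*1 - 26 = 36, d_12 = (1358 - 36^2)/62 = 62/62 = 1, a_12 = floor((36 + 36)/1) = 72.
  m_13 = 1*72 - 36 = 36, d_13 = (1358 - 36^2)/1 = 62/1 = 62: (m_13, d_13) = (m_1, d_1) = (36, 62), so from here the quotients repeat a_1, ..., a_12; the period length is 12.
Hence the expansion of sqrt(1358) is a_0 = 36 followed by the repeating block 1, 5, 1, 2, 2, 36, 2, 2, 1, 5, 1, 72 (period 12).

[36; (1, 5, 1, 2, 2, 36, 2, 2, 1, 5, 1, 72)]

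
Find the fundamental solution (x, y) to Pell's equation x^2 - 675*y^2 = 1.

First expand sqrt(675) as a continued fraction. With x_i = (sqrt(675) + m_i)/d_i and (m_0, d_0) = (0, 1): a_0 = floor(sqrt(675)) = 25, since 25^2 = 625 <= 675 < 676 = 26^2.
Iterate m_{i+1} = d_i*a_i - m_i, d_{i+1} = (675 - m_{i+1}^2)/d_i, a_{i+1} = floor((a_0 + m_{i+1})/d_{i+1}):
  m_1 = 1*25 - 0 = 25, d_1 = (675 - 25^2)/1 = 50/1 = 50, a_1 = floor((25 + 25)/50) = 1.
  m_2 = 50*1 - 25 = 25, d_2 = (675 - 25^2)/50 = 50/50 = 1, a_2 = floor((25 + 25)/1) = 50.
  m_3 = 1*50 - 25 = 25, d_3 = (675 - 25^2)/1 = 50/1 = 50: (m_3, d_3) = (m_1, d_1) = (25, 50), so from here the quotients repeat a_1, a_2; the period length is 2.
So sqrt(675) = [25; (1, 50)] with period length k = 2.
k is even, so the fundamental solution of x^2 - 675y^2 = 1 is (p_{k-1}, q_{k-1}) = (p_1, q_1); compute convergents through index 1.
Convergents (p_i = a_i*p_{i-1} + p_{i-2}, q_i = a_i*q_{i-1} + q_{i-2} with p_{-2}=0, p_{-1}=1, q_{-2}=1, q_{-1}=0):
  i=0: a_0=25, p_0 = 25*1 + 0 = 25, q_0 = 25*0 + 1 = 1.
  i=1: a_1=1, p_1 = 1*25 + 1 = 26, q_1 = 1*1 + 0 = 1.
Check: 26^2 - 675*1^2 = 676 - 675 = 1, so (x, y) = (26, 1) solves the equation, and by the theorem it is the least positive solution.

(x, y) = (26, 1)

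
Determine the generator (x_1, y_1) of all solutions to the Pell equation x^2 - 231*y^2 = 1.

(x, y) = (76, 5)

First expand sqrt(231) as a continued fraction. With x_i = (sqrt(231) + m_i)/d_i and (m_0, d_0) = (0, 1): a_0 = floor(sqrt(231)) = 15, since 15^2 = 225 <= 231 < 256 = 16^2.
Iterate m_{i+1} = d_i*a_i - m_i, d_{i+1} = (231 - m_{i+1}^2)/d_i, a_{i+1} = floor((a_0 + m_{i+1})/d_{i+1}):
  m_1 = 1*15 - 0 = 15, d_1 = (231 - 15^2)/1 = 6/1 = 6, a_1 = floor((15 + 15)/6) = 5.
  m_2 = 6*5 - 15 = 15, d_2 = (231 - 15^2)/6 = 6/6 = 1, a_2 = floor((15 + 15)/1) = 30.
  m_3 = 1*30 - 15 = 15, d_3 = (231 - 15^2)/1 = 6/1 = 6: (m_3, d_3) = (m_1, d_1) = (15, 6), so from here the quotients repeat a_1, a_2; the period length is 2.
So sqrt(231) = [15; (5, 30)] with period length k = 2.
k is even, so the fundamental solution of x^2 - 231y^2 = 1 is (p_{k-1}, q_{k-1}) = (p_1, q_1); compute convergents through index 1.
Convergents (p_i = a_i*p_{i-1} + p_{i-2}, q_i = a_i*q_{i-1} + q_{i-2} with p_{-2}=0, p_{-1}=1, q_{-2}=1, q_{-1}=0):
  i=0: a_0=15, p_0 = 15*1 + 0 = 15, q_0 = 15*0 + 1 = 1.
  i=1: a_1=5, p_1 = 5*15 + 1 = 76, q_1 = 5*1 + 0 = 5.
Check: 76^2 - 231*5^2 = 5776 - 5775 = 1, so (x, y) = (76, 5) solves the equation, and by the theorem it is the least positive solution.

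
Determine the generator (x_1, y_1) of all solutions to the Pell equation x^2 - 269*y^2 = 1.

(x, y) = (13449, 820)

First expand sqrt(269) as a continued fraction. With x_i = (sqrt(269) + m_i)/d_i and (m_0, d_0) = (0, 1): a_0 = floor(sqrt(269)) = 16, since 16^2 = 256 <= 269 < 289 = 17^2.
Iterate m_{i+1} = d_i*a_i - m_i, d_{i+1} = (269 - m_{i+1}^2)/d_i, a_{i+1} = floor((a_0 + m_{i+1})/d_{i+1}):
  m_1 = 1*16 - 0 = 16, d_1 = (269 - 16^2)/1 = 13/1 = 13, a_1 = floor((16 + 16)/13) = 2.
  m_2 = 13*2 - 16 = 10, d_2 = (269 - 10^2)/13 = 169/13 = 13, a_2 = floor((16 + 10)/13) = 2.
  m_3 = 13*2 - 10 = 16, d_3 = (269 - 16^2)/13 = 13/13 = 1, a_3 = floor((16 + 16)/1) = 32.
  m_4 = 1*32 - 16 = 16, d_4 = (269 - 16^2)/1 = 13/1 = 13: (m_4, d_4) = (m_1, d_1) = (16, 13), so from here the quotients repeat a_1, ..., a_3; the period length is 3.
So sqrt(269) = [16; (2, 2, 32)] with period length k = 3.
k is odd, so (p_{k-1}, q_{k-1}) only solves x^2 - 269y^2 = -1 and the fundamental solution of x^2 - 269y^2 = 1 is (p_{2k-1}, q_{2k-1}) = (p_5, q_5); compute convergents through index 5, running through the period twice.
Convergents (p_i = a_i*p_{i-1} + p_{i-2}, q_i = a_i*q_{i-1} + q_{i-2} with p_{-2}=0, p_{-1}=1, q_{-2}=1, q_{-1}=0):
  i=0: a_0=16, p_0 = 16*1 + 0 = 16, q_0 = 16*0 + 1 = 1.
  i=1: a_1=2, p_1 = 2*16 + 1 = 33, q_1 = 2*1 + 0 = 2.
  i=2: a_2=2, p_2 = 2*33 + 16 = 82, q_2 = 2*2 + 1 = 5.
  i=3: a_3=32, p_3 = 32*82 + 33 = 2657, q_3 = 32*5 + 2 = 162.
  i=4: a_4=2, p_4 = 2*2657 + 82 = 5396, q_4 = 2*162 + 5 = 329.
  i=5: a_5=2, p_5 = 2*5396 + 2657 = 13449, q_5 = 2*329 + 162 = 820.
Indeed p_2^2 - 269*q_2^2 = 6724 - 6725 = -1, not +1.
Check: 13449^2 - 269*820^2 = 180875601 - 180875600 = 1, so (x, y) = (13449, 820) solves the equation, and by the theorem it is the least positive solution.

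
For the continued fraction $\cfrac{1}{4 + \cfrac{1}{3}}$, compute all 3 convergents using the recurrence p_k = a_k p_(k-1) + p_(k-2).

0/1, 1/4, 3/13

Using the convergent recurrence p_i = a_i*p_{i-1} + p_{i-2}, q_i = a_i*q_{i-1} + q_{i-2} with p_{-2}=0, p_{-1}=1, q_{-2}=1, q_{-1}=0:
  i=0: a_0=0, p_0 = 0*1 + 0 = 0, q_0 = 0*0 + 1 = 1.
  i=1: a_1=4, p_1 = 4*0 + 1 = 1, q_1 = 4*1 + 0 = 4.
  i=2: a_2=3, p_2 = 3*1 + 0 = 3, q_2 = 3*4 + 1 = 13.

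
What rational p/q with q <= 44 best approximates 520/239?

Expand x = 520/239 as a continued fraction with the Euclidean algorithm:
  520 = 2*239 + 42, so a_0 = 2.
  239 = 5*42 + 29, so a_1 = 5.
  42 = 1*29 + 13, so a_2 = 1.
  29 = 2*13 + 3, so a_3 = 2.
  13 = 4*3 + 1, so a_4 = 4.
  3 = 3*1 + 0, so a_5 = 3.
so x = [2; 5, 1, 2, 4, 3].
Convergents (p_i = a_i*p_{i-1} + p_{i-2}, q_i = a_i*q_{i-1} + q_{i-2} with p_{-2}=0, p_{-1}=1, q_{-2}=1, q_{-1}=0), until the denominator exceeds 44:
  i=0: a_0=2, p_0 = 2*1 + 0 = 2, q_0 = 2*0 + 1 = 1.
  i=1: a_1=5, p_1 = 5*2 + 1 = 11, q_1 = 5*1 + 0 = 5.
  i=2: a_2=1, p_2 = 1*11 + 2 = 13, q_2 = 1*5 + 1 = 6.
  i=3: a_3=2, p_3 = 2*13 + 11 = 37, q_3 = 2*6 + 5 = 17.
  i=4: a_4=4, p_4 = 4*37 + 13 = 161, q_4 = 4*17 + 6 = 74.
q_4 = 74 > 44, so the last convergent with denominator <= 44 is p_3/q_3 = 37/17.
The closest fraction with denominator <= 44 is either p_3/q_3 or the intermediate fraction (k*p_3 + p_2)/(k*q_3 + q_2) with the largest k >= 1 whose denominator stays <= 44; these approach x as k grows, and every other convergent or intermediate fraction in range is farther away.
Largest k: floor((44 - q_2)/q_3) = floor((44 - 6)/17) = 2.
That gives (2*37 + 13)/(2*17 + 6) = 87/40.
Compare the errors: |x - 37/17| = |520*17 - 37*239|/(239*17) = 3/4063, and |x - 87/40| = |520*40 - 87*239|/(239*40) = 7/9560.
Cross-multiplying, 7*4063 = 28441 < 28680 = 3*9560, so 7/9560 is smaller: the intermediate fraction 87/40 is closer to x than 37/17.

87/40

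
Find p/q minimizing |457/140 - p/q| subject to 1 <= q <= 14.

36/11

Expand x = 457/140 as a continued fraction with the Euclidean algorithm:
  457 = 3*140 + 37, so a_0 = 3.
  140 = 3*37 + 29, so a_1 = 3.
  37 = 1*29 + 8, so a_2 = 1.
  29 = 3*8 + 5, so a_3 = 3.
  8 = 1*5 + 3, so a_4 = 1.
  5 = 1*3 + 2, so a_5 = 1.
  3 = 1*2 + 1, so a_6 = 1.
  2 = 2*1 + 0, so a_7 = 2.
so x = [3; 3, 1, 3, 1, 1, 1, 2].
Convergents (p_i = a_i*p_{i-1} + p_{i-2}, q_i = a_i*q_{i-1} + q_{i-2} with p_{-2}=0, p_{-1}=1, q_{-2}=1, q_{-1}=0), until the denominator exceeds 14:
  i=0: a_0=3, p_0 = 3*1 + 0 = 3, q_0 = 3*0 + 1 = 1.
  i=1: a_1=3, p_1 = 3*3 + 1 = 10, q_1 = 3*1 + 0 = 3.
  i=2: a_2=1, p_2 = 1*10 + 3 = 13, q_2 = 1*3 + 1 = 4.
  i=3: a_3=3, p_3 = 3*13 + 10 = 49, q_3 = 3*4 + 3 = 15.
q_3 = 15 > 14, so the last convergent with denominator <= 14 is p_2/q_2 = 13/4.
The closest fraction with denominator <= 14 is either p_2/q_2 or the intermediate fraction (k*p_2 + p_1)/(k*q_2 + q_1) with the largest k >= 1 whose denominator stays <= 14; these approach x as k grows, and every other convergent or intermediate fraction in range is farther away.
Largest k: floor((14 - q_1)/q_2) = floor((14 - 3)/4) = 2.
That gives (2*13 + 10)/(2*4 + 3) = 36/11.
Compare the errors: |x - 13/4| = |457*4 - 13*140|/(140*4) = 8/560, and |x - 36/11| = |457*11 - 36*140|/(140*11) = 13/1540.
Cross-multiplying, 13*560 = 7280 < 12320 = 8*1540, so 13/1540 is smaller: the intermediate fraction 36/11 is closer to x than 13/4.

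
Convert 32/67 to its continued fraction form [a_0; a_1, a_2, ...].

Run the Euclidean algorithm on 32 and 67; the successive quotients are the partial quotients a_0, a_1, ... (each step inverts the fractional part left over by the previous one):
  32 = 0*67 + 32, so a_0 = 0.
  67 = 2*32 + 3, so a_1 = 2.
  32 = 10*3 + 2, so a_2 = 10.
  3 = 1*2 + 1, so a_3 = 1.
  2 = 2*1 + 0, so a_4 = 2.
The remainder reaches 0 after 5 divisions, so the expansion has 5 partial quotients, read off in order.

[0; 2, 10, 1, 2]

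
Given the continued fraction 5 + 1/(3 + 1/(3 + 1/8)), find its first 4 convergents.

Using the convergent recurrence p_i = a_i*p_{i-1} + p_{i-2}, q_i = a_i*q_{i-1} + q_{i-2} with p_{-2}=0, p_{-1}=1, q_{-2}=1, q_{-1}=0:
  i=0: a_0=5, p_0 = 5*1 + 0 = 5, q_0 = 5*0 + 1 = 1.
  i=1: a_1=3, p_1 = 3*5 + 1 = 16, q_1 = 3*1 + 0 = 3.
  i=2: a_2=3, p_2 = 3*16 + 5 = 53, q_2 = 3*3 + 1 = 10.
  i=3: a_3=8, p_3 = 8*53 + 16 = 440, q_3 = 8*10 + 3 = 83.

5/1, 16/3, 53/10, 440/83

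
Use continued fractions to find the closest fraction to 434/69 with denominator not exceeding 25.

Expand x = 434/69 as a continued fraction with the Euclidean algorithm:
  434 = 6*69 + 20, so a_0 = 6.
  69 = 3*20 + 9, so a_1 = 3.
  20 = 2*9 + 2, so a_2 = 2.
  9 = 4*2 + 1, so a_3 = 4.
  2 = 2*1 + 0, so a_4 = 2.
so x = [6; 3, 2, 4, 2].
Convergents (p_i = a_i*p_{i-1} + p_{i-2}, q_i = a_i*q_{i-1} + q_{i-2} with p_{-2}=0, p_{-1}=1, q_{-2}=1, q_{-1}=0), until the denominator exceeds 25:
  i=0: a_0=6, p_0 = 6*1 + 0 = 6, q_0 = 6*0 + 1 = 1.
  i=1: a_1=3, p_1 = 3*6 + 1 = 19, q_1 = 3*1 + 0 = 3.
  i=2: a_2=2, p_2 = 2*19 + 6 = 44, q_2 = 2*3 + 1 = 7.
  i=3: a_3=4, p_3 = 4*44 + 19 = 195, q_3 = 4*7 + 3 = 31.
q_3 = 31 > 25, so the last convergent with denominator <= 25 is p_2/q_2 = 44/7.
The closest fraction with denominator <= 25 is either p_2/q_2 or the intermediate fraction (k*p_2 + p_1)/(k*q_2 + q_1) with the largest k >= 1 whose denominator stays <= 25; these approach x as k grows, and every other convergent or intermediate fraction in range is farther away.
Largest k: floor((25 - q_1)/q_2) = floor((25 - 3)/7) = 3.
That gives (3*44 + 19)/(3*7 + 3) = 151/24.
Compare the errors: |x - 44/7| = |434*7 - 44*69|/(69*7) = 2/483, and |x - 151/24| = |434*24 - 151*69|/(69*24) = 3/1656.
Cross-multiplying, 3*483 = 1449 < 3312 = 2*1656, so 3/1656 is smaller: the intermediate fraction 151/24 is closer to x than 44/7.

151/24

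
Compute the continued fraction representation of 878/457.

Run the Euclidean algorithm on 878 and 457; the successive quotients are the partial quotients a_0, a_1, ... (each step inverts the fractional part left over by the previous one):
  878 = 1*457 + 421, so a_0 = 1.
  457 = 1*421 + 36, so a_1 = 1.
  421 = 11*36 + 25, so a_2 = 11.
  36 = 1*25 + 11, so a_3 = 1.
  25 = 2*11 + 3, so a_4 = 2.
  11 = 3*3 + 2, so a_5 = 3.
  3 = 1*2 + 1, so a_6 = 1.
  2 = 2*1 + 0, so a_7 = 2.
The remainder reaches 0 after 8 divisions, so the expansion has 8 partial quotients, read off in order.

[1; 1, 11, 1, 2, 3, 1, 2]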